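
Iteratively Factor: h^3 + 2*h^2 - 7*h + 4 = (h - 1)*(h^2 + 3*h - 4) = (h - 1)^2*(h + 4)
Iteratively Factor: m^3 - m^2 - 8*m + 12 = (m - 2)*(m^2 + m - 6) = (m - 2)^2*(m + 3)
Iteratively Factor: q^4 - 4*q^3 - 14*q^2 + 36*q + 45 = (q - 3)*(q^3 - q^2 - 17*q - 15) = (q - 3)*(q + 1)*(q^2 - 2*q - 15) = (q - 5)*(q - 3)*(q + 1)*(q + 3)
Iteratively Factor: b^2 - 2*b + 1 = (b - 1)*(b - 1)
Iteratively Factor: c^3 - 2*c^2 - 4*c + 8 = (c - 2)*(c^2 - 4) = (c - 2)^2*(c + 2)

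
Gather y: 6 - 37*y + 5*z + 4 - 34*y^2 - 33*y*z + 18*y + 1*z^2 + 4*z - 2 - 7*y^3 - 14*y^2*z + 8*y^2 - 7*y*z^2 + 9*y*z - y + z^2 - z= -7*y^3 + y^2*(-14*z - 26) + y*(-7*z^2 - 24*z - 20) + 2*z^2 + 8*z + 8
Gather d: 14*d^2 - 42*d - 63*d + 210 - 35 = 14*d^2 - 105*d + 175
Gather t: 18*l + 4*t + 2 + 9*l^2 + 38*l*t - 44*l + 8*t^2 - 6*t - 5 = 9*l^2 - 26*l + 8*t^2 + t*(38*l - 2) - 3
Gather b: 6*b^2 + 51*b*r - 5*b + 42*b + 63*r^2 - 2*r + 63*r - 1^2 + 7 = 6*b^2 + b*(51*r + 37) + 63*r^2 + 61*r + 6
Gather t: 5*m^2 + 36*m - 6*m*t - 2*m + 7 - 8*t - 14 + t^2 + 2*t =5*m^2 + 34*m + t^2 + t*(-6*m - 6) - 7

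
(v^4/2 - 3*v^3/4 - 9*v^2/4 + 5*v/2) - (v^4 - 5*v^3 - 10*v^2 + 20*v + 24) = -v^4/2 + 17*v^3/4 + 31*v^2/4 - 35*v/2 - 24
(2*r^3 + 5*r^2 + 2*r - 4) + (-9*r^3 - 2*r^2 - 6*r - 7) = -7*r^3 + 3*r^2 - 4*r - 11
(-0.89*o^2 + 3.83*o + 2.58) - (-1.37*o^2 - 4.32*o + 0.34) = 0.48*o^2 + 8.15*o + 2.24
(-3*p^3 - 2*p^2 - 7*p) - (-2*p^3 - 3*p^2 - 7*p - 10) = -p^3 + p^2 + 10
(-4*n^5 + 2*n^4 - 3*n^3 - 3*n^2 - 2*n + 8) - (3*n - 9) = -4*n^5 + 2*n^4 - 3*n^3 - 3*n^2 - 5*n + 17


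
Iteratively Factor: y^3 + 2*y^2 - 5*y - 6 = (y - 2)*(y^2 + 4*y + 3) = (y - 2)*(y + 1)*(y + 3)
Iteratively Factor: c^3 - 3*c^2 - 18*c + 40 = (c - 2)*(c^2 - c - 20) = (c - 2)*(c + 4)*(c - 5)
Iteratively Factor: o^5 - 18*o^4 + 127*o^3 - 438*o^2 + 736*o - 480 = (o - 2)*(o^4 - 16*o^3 + 95*o^2 - 248*o + 240) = (o - 4)*(o - 2)*(o^3 - 12*o^2 + 47*o - 60) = (o - 4)*(o - 3)*(o - 2)*(o^2 - 9*o + 20) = (o - 4)^2*(o - 3)*(o - 2)*(o - 5)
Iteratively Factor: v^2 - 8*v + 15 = (v - 3)*(v - 5)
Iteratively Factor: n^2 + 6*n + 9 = (n + 3)*(n + 3)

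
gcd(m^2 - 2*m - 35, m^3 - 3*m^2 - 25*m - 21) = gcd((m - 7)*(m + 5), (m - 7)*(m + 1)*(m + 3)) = m - 7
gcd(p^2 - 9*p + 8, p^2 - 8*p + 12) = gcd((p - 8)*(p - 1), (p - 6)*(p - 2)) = 1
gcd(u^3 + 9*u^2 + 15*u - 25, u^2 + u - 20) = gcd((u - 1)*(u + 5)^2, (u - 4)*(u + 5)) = u + 5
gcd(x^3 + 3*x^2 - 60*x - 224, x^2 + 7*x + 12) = x + 4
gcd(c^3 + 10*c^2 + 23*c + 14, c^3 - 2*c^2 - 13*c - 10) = c^2 + 3*c + 2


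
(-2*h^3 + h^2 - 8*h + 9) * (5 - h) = 2*h^4 - 11*h^3 + 13*h^2 - 49*h + 45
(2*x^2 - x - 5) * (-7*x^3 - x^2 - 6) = -14*x^5 + 5*x^4 + 36*x^3 - 7*x^2 + 6*x + 30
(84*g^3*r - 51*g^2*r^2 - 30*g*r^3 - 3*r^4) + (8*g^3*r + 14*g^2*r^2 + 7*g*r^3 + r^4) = 92*g^3*r - 37*g^2*r^2 - 23*g*r^3 - 2*r^4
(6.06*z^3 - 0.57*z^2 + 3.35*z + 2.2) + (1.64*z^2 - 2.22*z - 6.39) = 6.06*z^3 + 1.07*z^2 + 1.13*z - 4.19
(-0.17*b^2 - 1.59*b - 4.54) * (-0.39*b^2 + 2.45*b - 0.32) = 0.0663*b^4 + 0.2036*b^3 - 2.0705*b^2 - 10.6142*b + 1.4528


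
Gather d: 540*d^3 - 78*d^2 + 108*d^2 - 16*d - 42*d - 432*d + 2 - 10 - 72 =540*d^3 + 30*d^2 - 490*d - 80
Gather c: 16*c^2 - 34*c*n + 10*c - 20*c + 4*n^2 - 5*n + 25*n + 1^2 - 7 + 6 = 16*c^2 + c*(-34*n - 10) + 4*n^2 + 20*n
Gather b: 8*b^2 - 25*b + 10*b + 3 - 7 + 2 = 8*b^2 - 15*b - 2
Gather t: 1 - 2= -1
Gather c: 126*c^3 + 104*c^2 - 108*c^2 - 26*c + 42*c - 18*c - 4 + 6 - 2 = 126*c^3 - 4*c^2 - 2*c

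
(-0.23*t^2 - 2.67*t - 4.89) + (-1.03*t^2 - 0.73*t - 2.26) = -1.26*t^2 - 3.4*t - 7.15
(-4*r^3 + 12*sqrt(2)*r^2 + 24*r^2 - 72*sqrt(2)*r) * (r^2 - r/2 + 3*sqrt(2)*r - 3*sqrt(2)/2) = -4*r^5 + 26*r^4 + 60*r^3 - 468*r^2 + 216*r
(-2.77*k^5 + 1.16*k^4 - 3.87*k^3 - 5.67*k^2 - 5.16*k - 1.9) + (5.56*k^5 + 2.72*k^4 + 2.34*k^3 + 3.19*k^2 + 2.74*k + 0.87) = 2.79*k^5 + 3.88*k^4 - 1.53*k^3 - 2.48*k^2 - 2.42*k - 1.03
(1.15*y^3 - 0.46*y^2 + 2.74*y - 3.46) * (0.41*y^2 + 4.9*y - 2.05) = 0.4715*y^5 + 5.4464*y^4 - 3.4881*y^3 + 12.9504*y^2 - 22.571*y + 7.093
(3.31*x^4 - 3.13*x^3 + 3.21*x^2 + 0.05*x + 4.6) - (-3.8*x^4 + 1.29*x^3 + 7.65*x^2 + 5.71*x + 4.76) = 7.11*x^4 - 4.42*x^3 - 4.44*x^2 - 5.66*x - 0.16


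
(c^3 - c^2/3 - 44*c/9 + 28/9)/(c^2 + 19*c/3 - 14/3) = (3*c^2 + c - 14)/(3*(c + 7))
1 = 1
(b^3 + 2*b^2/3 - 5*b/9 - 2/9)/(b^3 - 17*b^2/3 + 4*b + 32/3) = (9*b^2 - 3*b - 2)/(3*(3*b^2 - 20*b + 32))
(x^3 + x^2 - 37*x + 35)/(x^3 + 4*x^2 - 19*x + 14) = (x - 5)/(x - 2)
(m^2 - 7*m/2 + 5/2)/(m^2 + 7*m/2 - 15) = (m - 1)/(m + 6)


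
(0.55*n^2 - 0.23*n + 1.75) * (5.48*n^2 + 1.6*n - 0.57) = 3.014*n^4 - 0.3804*n^3 + 8.9085*n^2 + 2.9311*n - 0.9975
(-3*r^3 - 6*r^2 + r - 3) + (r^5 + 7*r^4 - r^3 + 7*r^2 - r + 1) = r^5 + 7*r^4 - 4*r^3 + r^2 - 2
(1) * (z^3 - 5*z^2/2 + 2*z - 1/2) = z^3 - 5*z^2/2 + 2*z - 1/2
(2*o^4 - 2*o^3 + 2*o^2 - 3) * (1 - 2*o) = -4*o^5 + 6*o^4 - 6*o^3 + 2*o^2 + 6*o - 3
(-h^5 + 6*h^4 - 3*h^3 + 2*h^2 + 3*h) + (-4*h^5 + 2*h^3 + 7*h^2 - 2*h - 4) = -5*h^5 + 6*h^4 - h^3 + 9*h^2 + h - 4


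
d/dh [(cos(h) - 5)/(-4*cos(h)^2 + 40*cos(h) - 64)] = (sin(h)^2 + 10*cos(h) - 35)*sin(h)/(4*(cos(h)^2 - 10*cos(h) + 16)^2)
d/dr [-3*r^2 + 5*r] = 5 - 6*r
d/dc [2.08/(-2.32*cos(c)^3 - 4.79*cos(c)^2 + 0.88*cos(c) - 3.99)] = (-14.4768*cos(c)^2 - 19.9264*cos(c) + 1.8304)*sin(c)/(2.32*cos(c)^3 + 4.79*cos(c)^2 - 0.88*cos(c) + 3.99)^2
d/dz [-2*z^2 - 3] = -4*z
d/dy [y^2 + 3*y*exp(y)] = 3*y*exp(y) + 2*y + 3*exp(y)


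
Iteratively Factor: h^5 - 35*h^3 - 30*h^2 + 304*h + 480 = (h + 4)*(h^4 - 4*h^3 - 19*h^2 + 46*h + 120) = (h + 2)*(h + 4)*(h^3 - 6*h^2 - 7*h + 60) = (h - 5)*(h + 2)*(h + 4)*(h^2 - h - 12) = (h - 5)*(h + 2)*(h + 3)*(h + 4)*(h - 4)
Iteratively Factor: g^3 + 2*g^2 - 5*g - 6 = (g - 2)*(g^2 + 4*g + 3) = (g - 2)*(g + 3)*(g + 1)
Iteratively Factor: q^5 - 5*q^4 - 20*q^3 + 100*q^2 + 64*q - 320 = (q - 4)*(q^4 - q^3 - 24*q^2 + 4*q + 80) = (q - 4)*(q + 4)*(q^3 - 5*q^2 - 4*q + 20) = (q - 4)*(q + 2)*(q + 4)*(q^2 - 7*q + 10) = (q - 5)*(q - 4)*(q + 2)*(q + 4)*(q - 2)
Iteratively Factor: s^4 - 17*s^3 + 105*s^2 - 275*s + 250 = (s - 5)*(s^3 - 12*s^2 + 45*s - 50) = (s - 5)^2*(s^2 - 7*s + 10) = (s - 5)^3*(s - 2)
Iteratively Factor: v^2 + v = (v)*(v + 1)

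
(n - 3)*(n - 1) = n^2 - 4*n + 3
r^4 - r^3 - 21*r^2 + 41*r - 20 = (r - 4)*(r - 1)^2*(r + 5)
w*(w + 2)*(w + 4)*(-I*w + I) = -I*w^4 - 5*I*w^3 - 2*I*w^2 + 8*I*w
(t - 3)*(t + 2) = t^2 - t - 6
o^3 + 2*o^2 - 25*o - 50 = (o - 5)*(o + 2)*(o + 5)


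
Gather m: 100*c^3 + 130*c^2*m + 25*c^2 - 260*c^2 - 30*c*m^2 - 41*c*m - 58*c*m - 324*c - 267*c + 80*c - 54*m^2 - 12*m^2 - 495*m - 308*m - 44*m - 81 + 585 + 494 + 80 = 100*c^3 - 235*c^2 - 511*c + m^2*(-30*c - 66) + m*(130*c^2 - 99*c - 847) + 1078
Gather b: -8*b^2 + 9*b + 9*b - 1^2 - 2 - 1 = -8*b^2 + 18*b - 4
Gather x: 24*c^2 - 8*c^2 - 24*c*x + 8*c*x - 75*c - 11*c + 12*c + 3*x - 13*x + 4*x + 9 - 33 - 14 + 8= 16*c^2 - 74*c + x*(-16*c - 6) - 30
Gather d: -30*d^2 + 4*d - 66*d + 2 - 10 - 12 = -30*d^2 - 62*d - 20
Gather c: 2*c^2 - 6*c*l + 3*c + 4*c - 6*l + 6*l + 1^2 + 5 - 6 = 2*c^2 + c*(7 - 6*l)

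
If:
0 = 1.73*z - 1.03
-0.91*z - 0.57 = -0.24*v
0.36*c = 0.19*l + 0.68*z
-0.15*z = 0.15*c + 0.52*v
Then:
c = -16.65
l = -33.69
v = 4.63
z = 0.60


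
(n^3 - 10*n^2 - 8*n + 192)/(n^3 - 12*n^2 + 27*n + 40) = (n^2 - 2*n - 24)/(n^2 - 4*n - 5)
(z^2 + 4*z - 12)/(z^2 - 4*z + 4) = (z + 6)/(z - 2)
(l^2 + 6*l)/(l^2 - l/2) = 2*(l + 6)/(2*l - 1)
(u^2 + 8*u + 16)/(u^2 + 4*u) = (u + 4)/u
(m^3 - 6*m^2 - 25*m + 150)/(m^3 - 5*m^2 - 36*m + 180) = (m + 5)/(m + 6)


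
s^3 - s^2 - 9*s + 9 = (s - 3)*(s - 1)*(s + 3)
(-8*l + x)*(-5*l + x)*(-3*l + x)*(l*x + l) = -120*l^4*x - 120*l^4 + 79*l^3*x^2 + 79*l^3*x - 16*l^2*x^3 - 16*l^2*x^2 + l*x^4 + l*x^3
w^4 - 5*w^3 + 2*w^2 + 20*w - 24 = (w - 3)*(w - 2)^2*(w + 2)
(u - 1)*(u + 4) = u^2 + 3*u - 4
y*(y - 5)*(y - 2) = y^3 - 7*y^2 + 10*y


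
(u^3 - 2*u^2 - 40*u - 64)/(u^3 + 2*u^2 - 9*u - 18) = (u^2 - 4*u - 32)/(u^2 - 9)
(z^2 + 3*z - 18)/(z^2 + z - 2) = (z^2 + 3*z - 18)/(z^2 + z - 2)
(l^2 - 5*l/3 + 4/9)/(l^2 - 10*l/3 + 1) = (l - 4/3)/(l - 3)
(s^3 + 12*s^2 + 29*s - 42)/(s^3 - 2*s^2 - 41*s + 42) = (s + 7)/(s - 7)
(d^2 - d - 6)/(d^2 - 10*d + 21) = (d + 2)/(d - 7)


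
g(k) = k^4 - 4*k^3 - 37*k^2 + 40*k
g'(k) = 4*k^3 - 12*k^2 - 74*k + 40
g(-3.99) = -241.11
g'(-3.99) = -109.87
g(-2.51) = -230.56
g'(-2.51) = 86.89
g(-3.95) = -245.33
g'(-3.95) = -101.45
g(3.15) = -267.70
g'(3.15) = -187.15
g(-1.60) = -135.78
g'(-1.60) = 111.30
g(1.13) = -6.19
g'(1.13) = -53.17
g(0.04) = 1.54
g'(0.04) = 37.02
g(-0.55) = -32.44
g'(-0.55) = 76.40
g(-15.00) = 55200.00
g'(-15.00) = -15050.00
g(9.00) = 1008.00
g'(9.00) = 1318.00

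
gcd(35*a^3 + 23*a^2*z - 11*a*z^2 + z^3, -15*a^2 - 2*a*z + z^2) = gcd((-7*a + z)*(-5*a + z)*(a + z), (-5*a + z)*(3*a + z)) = -5*a + z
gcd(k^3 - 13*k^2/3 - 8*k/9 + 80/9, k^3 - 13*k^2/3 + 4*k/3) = k - 4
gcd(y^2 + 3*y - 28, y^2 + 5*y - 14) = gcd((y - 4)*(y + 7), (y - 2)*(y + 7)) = y + 7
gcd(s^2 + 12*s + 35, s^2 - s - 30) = s + 5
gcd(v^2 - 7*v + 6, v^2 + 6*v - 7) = v - 1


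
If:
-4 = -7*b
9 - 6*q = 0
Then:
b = 4/7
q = 3/2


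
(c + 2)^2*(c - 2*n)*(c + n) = c^4 - c^3*n + 4*c^3 - 2*c^2*n^2 - 4*c^2*n + 4*c^2 - 8*c*n^2 - 4*c*n - 8*n^2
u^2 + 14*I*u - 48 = (u + 6*I)*(u + 8*I)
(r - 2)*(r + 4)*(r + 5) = r^3 + 7*r^2 + 2*r - 40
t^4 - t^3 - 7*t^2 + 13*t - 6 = (t - 2)*(t - 1)^2*(t + 3)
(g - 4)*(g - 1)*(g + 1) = g^3 - 4*g^2 - g + 4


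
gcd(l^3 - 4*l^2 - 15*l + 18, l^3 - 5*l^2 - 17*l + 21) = l^2 + 2*l - 3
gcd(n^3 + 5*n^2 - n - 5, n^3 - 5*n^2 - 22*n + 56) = 1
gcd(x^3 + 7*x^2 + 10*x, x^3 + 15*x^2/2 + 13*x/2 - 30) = x + 5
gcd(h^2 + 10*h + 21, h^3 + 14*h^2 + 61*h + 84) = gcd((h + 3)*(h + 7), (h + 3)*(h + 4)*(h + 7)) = h^2 + 10*h + 21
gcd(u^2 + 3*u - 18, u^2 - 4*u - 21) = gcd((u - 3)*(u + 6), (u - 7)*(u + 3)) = 1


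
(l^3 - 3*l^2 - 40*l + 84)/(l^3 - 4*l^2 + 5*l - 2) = (l^2 - l - 42)/(l^2 - 2*l + 1)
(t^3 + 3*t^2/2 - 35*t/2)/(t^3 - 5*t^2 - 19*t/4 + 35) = 2*t*(t + 5)/(2*t^2 - 3*t - 20)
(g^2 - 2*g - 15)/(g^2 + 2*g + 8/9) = 9*(g^2 - 2*g - 15)/(9*g^2 + 18*g + 8)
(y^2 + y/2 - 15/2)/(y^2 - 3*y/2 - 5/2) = (y + 3)/(y + 1)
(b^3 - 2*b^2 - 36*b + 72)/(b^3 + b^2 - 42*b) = (b^2 + 4*b - 12)/(b*(b + 7))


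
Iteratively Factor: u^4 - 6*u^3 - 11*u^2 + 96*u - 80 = (u - 4)*(u^3 - 2*u^2 - 19*u + 20) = (u - 5)*(u - 4)*(u^2 + 3*u - 4) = (u - 5)*(u - 4)*(u - 1)*(u + 4)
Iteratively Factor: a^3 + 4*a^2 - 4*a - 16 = (a + 2)*(a^2 + 2*a - 8) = (a - 2)*(a + 2)*(a + 4)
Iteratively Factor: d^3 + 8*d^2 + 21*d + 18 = (d + 3)*(d^2 + 5*d + 6) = (d + 3)^2*(d + 2)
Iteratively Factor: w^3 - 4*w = (w - 2)*(w^2 + 2*w) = w*(w - 2)*(w + 2)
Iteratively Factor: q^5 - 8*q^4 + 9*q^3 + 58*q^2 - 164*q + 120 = (q - 2)*(q^4 - 6*q^3 - 3*q^2 + 52*q - 60) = (q - 2)*(q + 3)*(q^3 - 9*q^2 + 24*q - 20) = (q - 5)*(q - 2)*(q + 3)*(q^2 - 4*q + 4) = (q - 5)*(q - 2)^2*(q + 3)*(q - 2)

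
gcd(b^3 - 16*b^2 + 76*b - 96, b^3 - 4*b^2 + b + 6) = b - 2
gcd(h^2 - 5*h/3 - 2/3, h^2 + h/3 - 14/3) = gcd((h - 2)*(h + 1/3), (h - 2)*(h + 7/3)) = h - 2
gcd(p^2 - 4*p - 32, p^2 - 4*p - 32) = p^2 - 4*p - 32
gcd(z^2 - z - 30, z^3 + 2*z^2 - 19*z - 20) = z + 5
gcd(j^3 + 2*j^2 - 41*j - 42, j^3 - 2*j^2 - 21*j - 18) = j^2 - 5*j - 6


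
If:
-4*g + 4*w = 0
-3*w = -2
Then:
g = 2/3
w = 2/3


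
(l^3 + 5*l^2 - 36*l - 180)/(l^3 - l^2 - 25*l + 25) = (l^2 - 36)/(l^2 - 6*l + 5)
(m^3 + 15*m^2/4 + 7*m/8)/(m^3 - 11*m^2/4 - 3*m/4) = (m + 7/2)/(m - 3)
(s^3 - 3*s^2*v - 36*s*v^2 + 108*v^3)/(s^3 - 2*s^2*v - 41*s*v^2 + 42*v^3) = (s^2 - 9*s*v + 18*v^2)/(s^2 - 8*s*v + 7*v^2)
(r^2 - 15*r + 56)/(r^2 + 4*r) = (r^2 - 15*r + 56)/(r*(r + 4))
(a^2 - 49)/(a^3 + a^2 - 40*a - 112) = (a + 7)/(a^2 + 8*a + 16)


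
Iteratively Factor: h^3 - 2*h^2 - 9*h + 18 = (h + 3)*(h^2 - 5*h + 6) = (h - 3)*(h + 3)*(h - 2)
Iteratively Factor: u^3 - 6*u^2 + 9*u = (u)*(u^2 - 6*u + 9) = u*(u - 3)*(u - 3)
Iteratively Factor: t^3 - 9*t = (t)*(t^2 - 9) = t*(t + 3)*(t - 3)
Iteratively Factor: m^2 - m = (m)*(m - 1)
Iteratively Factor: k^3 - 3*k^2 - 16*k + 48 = (k - 4)*(k^2 + k - 12) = (k - 4)*(k + 4)*(k - 3)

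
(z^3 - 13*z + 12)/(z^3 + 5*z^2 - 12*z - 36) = (z^2 + 3*z - 4)/(z^2 + 8*z + 12)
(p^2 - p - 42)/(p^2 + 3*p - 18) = (p - 7)/(p - 3)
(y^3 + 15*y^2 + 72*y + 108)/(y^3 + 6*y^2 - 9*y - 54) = (y + 6)/(y - 3)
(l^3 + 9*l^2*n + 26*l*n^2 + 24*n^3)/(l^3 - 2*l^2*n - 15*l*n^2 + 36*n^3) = (l^2 + 5*l*n + 6*n^2)/(l^2 - 6*l*n + 9*n^2)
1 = 1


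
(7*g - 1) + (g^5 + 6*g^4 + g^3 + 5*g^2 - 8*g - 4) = g^5 + 6*g^4 + g^3 + 5*g^2 - g - 5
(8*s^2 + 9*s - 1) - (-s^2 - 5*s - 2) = 9*s^2 + 14*s + 1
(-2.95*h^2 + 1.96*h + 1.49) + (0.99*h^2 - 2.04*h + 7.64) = -1.96*h^2 - 0.0800000000000001*h + 9.13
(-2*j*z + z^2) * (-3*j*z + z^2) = 6*j^2*z^2 - 5*j*z^3 + z^4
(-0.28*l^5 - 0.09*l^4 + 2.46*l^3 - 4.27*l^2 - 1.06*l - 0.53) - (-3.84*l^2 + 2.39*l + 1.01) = -0.28*l^5 - 0.09*l^4 + 2.46*l^3 - 0.43*l^2 - 3.45*l - 1.54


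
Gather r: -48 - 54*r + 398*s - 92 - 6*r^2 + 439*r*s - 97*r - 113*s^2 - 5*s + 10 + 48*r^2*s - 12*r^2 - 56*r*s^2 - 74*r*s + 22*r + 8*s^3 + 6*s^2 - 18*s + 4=r^2*(48*s - 18) + r*(-56*s^2 + 365*s - 129) + 8*s^3 - 107*s^2 + 375*s - 126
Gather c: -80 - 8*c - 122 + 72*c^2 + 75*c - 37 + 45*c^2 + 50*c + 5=117*c^2 + 117*c - 234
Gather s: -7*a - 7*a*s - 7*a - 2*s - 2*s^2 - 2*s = -14*a - 2*s^2 + s*(-7*a - 4)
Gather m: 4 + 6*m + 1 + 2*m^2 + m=2*m^2 + 7*m + 5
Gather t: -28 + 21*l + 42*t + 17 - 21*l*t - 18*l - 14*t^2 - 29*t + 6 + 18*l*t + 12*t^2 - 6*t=3*l - 2*t^2 + t*(7 - 3*l) - 5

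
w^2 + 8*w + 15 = (w + 3)*(w + 5)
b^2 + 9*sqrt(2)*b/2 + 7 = (b + sqrt(2))*(b + 7*sqrt(2)/2)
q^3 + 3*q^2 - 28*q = q*(q - 4)*(q + 7)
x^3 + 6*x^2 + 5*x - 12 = (x - 1)*(x + 3)*(x + 4)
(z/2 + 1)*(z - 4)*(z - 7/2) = z^3/2 - 11*z^2/4 - z/2 + 14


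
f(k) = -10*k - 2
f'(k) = -10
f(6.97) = -71.70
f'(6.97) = -10.00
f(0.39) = -5.90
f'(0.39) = -10.00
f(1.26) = -14.60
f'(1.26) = -10.00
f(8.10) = -83.00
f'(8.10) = -10.00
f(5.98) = -61.80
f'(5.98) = -10.00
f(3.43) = -36.30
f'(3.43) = -10.00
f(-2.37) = 21.70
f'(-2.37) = -10.00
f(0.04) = -2.40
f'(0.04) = -10.00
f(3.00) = -32.00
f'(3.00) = -10.00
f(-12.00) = 118.00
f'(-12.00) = -10.00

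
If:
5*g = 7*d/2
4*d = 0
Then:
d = 0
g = 0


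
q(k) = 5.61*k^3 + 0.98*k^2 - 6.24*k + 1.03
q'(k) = 16.83*k^2 + 1.96*k - 6.24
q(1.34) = 7.93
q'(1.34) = 26.61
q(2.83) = 118.37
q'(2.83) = 134.10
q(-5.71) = -975.80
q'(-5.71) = 531.30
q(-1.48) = -5.77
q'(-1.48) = 27.72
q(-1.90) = -22.06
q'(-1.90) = 50.79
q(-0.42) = 3.41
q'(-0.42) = -4.09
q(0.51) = -1.15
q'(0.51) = -0.86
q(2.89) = 126.59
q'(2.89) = 139.99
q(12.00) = 9761.35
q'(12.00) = 2440.80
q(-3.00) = -122.90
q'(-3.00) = 139.35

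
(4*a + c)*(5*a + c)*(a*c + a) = 20*a^3*c + 20*a^3 + 9*a^2*c^2 + 9*a^2*c + a*c^3 + a*c^2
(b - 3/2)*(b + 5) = b^2 + 7*b/2 - 15/2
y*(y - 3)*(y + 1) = y^3 - 2*y^2 - 3*y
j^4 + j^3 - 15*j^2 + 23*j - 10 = (j - 2)*(j - 1)^2*(j + 5)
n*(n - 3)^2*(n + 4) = n^4 - 2*n^3 - 15*n^2 + 36*n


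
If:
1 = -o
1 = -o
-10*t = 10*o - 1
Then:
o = -1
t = 11/10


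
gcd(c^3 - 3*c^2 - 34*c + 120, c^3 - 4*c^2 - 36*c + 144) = c^2 + 2*c - 24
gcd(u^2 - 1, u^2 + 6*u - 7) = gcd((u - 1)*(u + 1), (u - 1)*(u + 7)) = u - 1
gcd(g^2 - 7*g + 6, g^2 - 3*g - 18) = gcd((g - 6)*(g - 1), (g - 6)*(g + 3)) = g - 6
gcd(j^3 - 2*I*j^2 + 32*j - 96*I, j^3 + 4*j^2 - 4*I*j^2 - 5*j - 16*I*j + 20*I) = j - 4*I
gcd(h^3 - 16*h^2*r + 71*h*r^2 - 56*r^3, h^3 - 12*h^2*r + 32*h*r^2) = -h + 8*r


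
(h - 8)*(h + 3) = h^2 - 5*h - 24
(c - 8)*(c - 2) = c^2 - 10*c + 16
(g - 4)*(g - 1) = g^2 - 5*g + 4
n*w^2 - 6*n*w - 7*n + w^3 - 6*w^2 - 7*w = (n + w)*(w - 7)*(w + 1)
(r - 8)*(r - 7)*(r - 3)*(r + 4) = r^4 - 14*r^3 + 29*r^2 + 236*r - 672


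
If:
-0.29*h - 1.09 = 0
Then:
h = -3.76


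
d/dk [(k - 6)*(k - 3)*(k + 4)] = 3*k^2 - 10*k - 18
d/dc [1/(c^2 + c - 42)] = (-2*c - 1)/(c^2 + c - 42)^2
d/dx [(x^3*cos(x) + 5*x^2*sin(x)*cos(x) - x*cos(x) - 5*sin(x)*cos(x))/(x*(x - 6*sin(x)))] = (x*(x - 6*sin(x))*(-x^3*sin(x) + 3*x^2*cos(x) + 5*x^2*cos(2*x) + x*sin(x) + 5*x*sin(2*x) - cos(x) - 5*cos(2*x)) + x*(6*cos(x) - 1)*(x^3 + 5*x^2*sin(x) - x - 5*sin(x))*cos(x) + (x - 6*sin(x))*(-x^3 - 5*x^2*sin(x) + x + 5*sin(x))*cos(x))/(x^2*(x - 6*sin(x))^2)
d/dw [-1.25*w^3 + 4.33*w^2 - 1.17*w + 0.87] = -3.75*w^2 + 8.66*w - 1.17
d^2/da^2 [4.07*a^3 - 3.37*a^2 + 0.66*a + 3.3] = 24.42*a - 6.74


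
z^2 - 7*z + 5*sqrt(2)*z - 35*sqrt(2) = (z - 7)*(z + 5*sqrt(2))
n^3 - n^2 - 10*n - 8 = (n - 4)*(n + 1)*(n + 2)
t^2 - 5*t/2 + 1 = (t - 2)*(t - 1/2)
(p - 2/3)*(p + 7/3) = p^2 + 5*p/3 - 14/9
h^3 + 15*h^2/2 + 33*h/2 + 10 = (h + 1)*(h + 5/2)*(h + 4)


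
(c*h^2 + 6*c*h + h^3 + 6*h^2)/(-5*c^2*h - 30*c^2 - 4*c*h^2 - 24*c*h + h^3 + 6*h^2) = -h/(5*c - h)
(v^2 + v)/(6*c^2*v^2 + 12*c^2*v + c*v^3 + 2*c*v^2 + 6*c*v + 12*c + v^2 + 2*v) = v*(v + 1)/(6*c^2*v^2 + 12*c^2*v + c*v^3 + 2*c*v^2 + 6*c*v + 12*c + v^2 + 2*v)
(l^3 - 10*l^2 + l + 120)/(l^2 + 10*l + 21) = (l^2 - 13*l + 40)/(l + 7)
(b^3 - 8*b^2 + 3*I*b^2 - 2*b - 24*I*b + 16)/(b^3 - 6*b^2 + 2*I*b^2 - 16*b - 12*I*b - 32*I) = (b + I)/(b + 2)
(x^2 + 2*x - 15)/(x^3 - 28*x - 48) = (-x^2 - 2*x + 15)/(-x^3 + 28*x + 48)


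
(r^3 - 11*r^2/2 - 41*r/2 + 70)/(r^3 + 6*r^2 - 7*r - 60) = (2*r^2 - 19*r + 35)/(2*(r^2 + 2*r - 15))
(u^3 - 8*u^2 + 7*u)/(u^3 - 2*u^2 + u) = (u - 7)/(u - 1)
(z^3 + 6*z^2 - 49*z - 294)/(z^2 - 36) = (z^2 - 49)/(z - 6)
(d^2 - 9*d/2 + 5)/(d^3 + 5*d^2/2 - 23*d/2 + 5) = (2*d - 5)/(2*d^2 + 9*d - 5)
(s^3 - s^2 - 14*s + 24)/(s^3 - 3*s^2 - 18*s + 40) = (s - 3)/(s - 5)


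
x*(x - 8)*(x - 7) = x^3 - 15*x^2 + 56*x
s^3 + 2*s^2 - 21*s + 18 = (s - 3)*(s - 1)*(s + 6)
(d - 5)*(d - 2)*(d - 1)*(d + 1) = d^4 - 7*d^3 + 9*d^2 + 7*d - 10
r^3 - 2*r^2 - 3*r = r*(r - 3)*(r + 1)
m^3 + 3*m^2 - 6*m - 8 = (m - 2)*(m + 1)*(m + 4)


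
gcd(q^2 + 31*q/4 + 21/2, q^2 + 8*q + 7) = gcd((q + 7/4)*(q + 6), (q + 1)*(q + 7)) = 1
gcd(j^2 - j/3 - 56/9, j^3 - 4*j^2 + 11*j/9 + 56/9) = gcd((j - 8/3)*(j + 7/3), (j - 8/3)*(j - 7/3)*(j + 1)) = j - 8/3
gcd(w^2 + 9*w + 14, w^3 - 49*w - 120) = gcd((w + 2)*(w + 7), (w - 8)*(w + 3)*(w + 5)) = 1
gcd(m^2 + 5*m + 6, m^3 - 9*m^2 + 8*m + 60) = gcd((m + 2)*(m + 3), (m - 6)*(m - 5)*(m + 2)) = m + 2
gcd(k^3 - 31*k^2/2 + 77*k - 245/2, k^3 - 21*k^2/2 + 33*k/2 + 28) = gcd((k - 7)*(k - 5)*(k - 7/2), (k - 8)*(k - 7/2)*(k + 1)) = k - 7/2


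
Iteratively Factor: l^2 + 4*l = (l)*(l + 4)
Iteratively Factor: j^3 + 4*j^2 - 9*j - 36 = (j + 4)*(j^2 - 9) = (j - 3)*(j + 4)*(j + 3)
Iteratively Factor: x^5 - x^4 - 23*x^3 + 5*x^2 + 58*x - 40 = (x - 1)*(x^4 - 23*x^2 - 18*x + 40) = (x - 1)^2*(x^3 + x^2 - 22*x - 40) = (x - 1)^2*(x + 4)*(x^2 - 3*x - 10) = (x - 1)^2*(x + 2)*(x + 4)*(x - 5)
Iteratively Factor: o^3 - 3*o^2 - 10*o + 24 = (o + 3)*(o^2 - 6*o + 8) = (o - 4)*(o + 3)*(o - 2)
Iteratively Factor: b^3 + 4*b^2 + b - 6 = (b + 3)*(b^2 + b - 2) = (b - 1)*(b + 3)*(b + 2)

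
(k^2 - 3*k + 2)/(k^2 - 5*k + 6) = (k - 1)/(k - 3)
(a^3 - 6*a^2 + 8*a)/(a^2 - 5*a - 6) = a*(-a^2 + 6*a - 8)/(-a^2 + 5*a + 6)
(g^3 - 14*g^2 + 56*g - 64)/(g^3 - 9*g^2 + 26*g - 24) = (g - 8)/(g - 3)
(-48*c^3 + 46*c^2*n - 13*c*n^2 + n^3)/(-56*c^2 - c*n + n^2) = (6*c^2 - 5*c*n + n^2)/(7*c + n)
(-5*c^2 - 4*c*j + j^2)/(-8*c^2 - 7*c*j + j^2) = (5*c - j)/(8*c - j)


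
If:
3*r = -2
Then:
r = -2/3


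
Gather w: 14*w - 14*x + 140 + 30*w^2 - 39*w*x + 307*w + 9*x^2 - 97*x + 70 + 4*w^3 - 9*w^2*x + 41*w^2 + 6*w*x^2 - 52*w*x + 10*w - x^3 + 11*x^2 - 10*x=4*w^3 + w^2*(71 - 9*x) + w*(6*x^2 - 91*x + 331) - x^3 + 20*x^2 - 121*x + 210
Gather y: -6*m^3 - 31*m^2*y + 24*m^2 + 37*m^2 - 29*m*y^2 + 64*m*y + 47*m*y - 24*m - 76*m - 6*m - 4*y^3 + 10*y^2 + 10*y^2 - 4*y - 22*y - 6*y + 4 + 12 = -6*m^3 + 61*m^2 - 106*m - 4*y^3 + y^2*(20 - 29*m) + y*(-31*m^2 + 111*m - 32) + 16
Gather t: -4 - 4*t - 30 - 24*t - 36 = -28*t - 70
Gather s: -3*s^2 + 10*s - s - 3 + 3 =-3*s^2 + 9*s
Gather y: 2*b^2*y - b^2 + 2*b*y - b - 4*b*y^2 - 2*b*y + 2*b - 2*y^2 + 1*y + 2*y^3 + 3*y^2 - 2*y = -b^2 + b + 2*y^3 + y^2*(1 - 4*b) + y*(2*b^2 - 1)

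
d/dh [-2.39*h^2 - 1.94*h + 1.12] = -4.78*h - 1.94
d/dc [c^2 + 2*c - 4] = 2*c + 2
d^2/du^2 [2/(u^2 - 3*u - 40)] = 4*(u^2 - 3*u - (2*u - 3)^2 - 40)/(-u^2 + 3*u + 40)^3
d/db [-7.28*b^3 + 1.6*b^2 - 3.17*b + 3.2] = -21.84*b^2 + 3.2*b - 3.17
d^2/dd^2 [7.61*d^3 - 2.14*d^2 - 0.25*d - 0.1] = 45.66*d - 4.28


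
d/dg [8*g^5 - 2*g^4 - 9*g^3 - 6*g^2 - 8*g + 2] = 40*g^4 - 8*g^3 - 27*g^2 - 12*g - 8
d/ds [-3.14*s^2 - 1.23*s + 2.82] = -6.28*s - 1.23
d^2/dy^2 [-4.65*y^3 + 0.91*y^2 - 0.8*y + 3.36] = 1.82 - 27.9*y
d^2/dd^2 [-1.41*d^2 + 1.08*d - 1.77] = -2.82000000000000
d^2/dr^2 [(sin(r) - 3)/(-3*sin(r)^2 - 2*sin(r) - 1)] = (9*sin(r)^5 - 114*sin(r)^4 - 90*sin(r)^3 + 184*sin(r)^2 + 133*sin(r) + 10)/(3*sin(r)^2 + 2*sin(r) + 1)^3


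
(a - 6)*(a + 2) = a^2 - 4*a - 12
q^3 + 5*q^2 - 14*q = q*(q - 2)*(q + 7)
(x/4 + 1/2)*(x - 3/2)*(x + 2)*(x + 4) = x^4/4 + 13*x^3/8 + 2*x^2 - 7*x/2 - 6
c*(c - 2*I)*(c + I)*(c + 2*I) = c^4 + I*c^3 + 4*c^2 + 4*I*c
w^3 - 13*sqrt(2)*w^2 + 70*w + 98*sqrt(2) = (w - 7*sqrt(2))^2*(w + sqrt(2))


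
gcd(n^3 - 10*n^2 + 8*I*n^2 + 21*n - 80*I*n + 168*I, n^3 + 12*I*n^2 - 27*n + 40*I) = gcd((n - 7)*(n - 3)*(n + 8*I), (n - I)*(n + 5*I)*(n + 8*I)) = n + 8*I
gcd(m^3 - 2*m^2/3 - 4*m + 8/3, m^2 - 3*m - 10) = m + 2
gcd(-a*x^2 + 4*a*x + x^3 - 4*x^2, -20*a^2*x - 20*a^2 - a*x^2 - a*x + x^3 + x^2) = 1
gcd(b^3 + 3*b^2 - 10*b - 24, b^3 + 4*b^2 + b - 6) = b + 2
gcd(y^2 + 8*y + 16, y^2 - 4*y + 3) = 1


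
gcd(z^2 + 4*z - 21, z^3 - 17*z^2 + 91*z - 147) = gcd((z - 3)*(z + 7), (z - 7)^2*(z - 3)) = z - 3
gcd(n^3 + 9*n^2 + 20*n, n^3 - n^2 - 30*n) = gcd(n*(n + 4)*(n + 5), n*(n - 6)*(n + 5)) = n^2 + 5*n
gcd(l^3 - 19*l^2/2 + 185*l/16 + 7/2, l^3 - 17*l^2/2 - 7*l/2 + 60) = l - 8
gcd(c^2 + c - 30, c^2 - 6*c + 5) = c - 5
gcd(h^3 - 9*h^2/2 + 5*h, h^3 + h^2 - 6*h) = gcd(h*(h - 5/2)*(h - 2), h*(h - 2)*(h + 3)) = h^2 - 2*h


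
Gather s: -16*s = -16*s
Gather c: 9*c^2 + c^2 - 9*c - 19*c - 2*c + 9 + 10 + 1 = 10*c^2 - 30*c + 20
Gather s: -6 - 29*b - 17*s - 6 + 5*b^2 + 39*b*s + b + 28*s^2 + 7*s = 5*b^2 - 28*b + 28*s^2 + s*(39*b - 10) - 12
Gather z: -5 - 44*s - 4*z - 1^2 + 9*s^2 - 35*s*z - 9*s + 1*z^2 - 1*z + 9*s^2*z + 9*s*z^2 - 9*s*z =9*s^2 - 53*s + z^2*(9*s + 1) + z*(9*s^2 - 44*s - 5) - 6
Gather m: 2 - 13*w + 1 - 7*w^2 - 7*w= -7*w^2 - 20*w + 3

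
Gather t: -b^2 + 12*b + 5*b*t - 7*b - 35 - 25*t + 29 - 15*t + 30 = -b^2 + 5*b + t*(5*b - 40) + 24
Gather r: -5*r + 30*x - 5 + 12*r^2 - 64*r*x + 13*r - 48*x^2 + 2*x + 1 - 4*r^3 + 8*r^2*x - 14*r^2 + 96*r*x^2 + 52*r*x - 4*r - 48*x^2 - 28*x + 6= -4*r^3 + r^2*(8*x - 2) + r*(96*x^2 - 12*x + 4) - 96*x^2 + 4*x + 2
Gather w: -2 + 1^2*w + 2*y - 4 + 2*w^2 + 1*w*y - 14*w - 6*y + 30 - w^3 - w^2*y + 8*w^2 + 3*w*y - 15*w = -w^3 + w^2*(10 - y) + w*(4*y - 28) - 4*y + 24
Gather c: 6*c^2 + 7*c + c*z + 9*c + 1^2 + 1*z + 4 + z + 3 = 6*c^2 + c*(z + 16) + 2*z + 8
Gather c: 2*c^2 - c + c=2*c^2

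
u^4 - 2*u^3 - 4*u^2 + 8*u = u*(u - 2)^2*(u + 2)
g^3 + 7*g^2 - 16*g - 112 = (g - 4)*(g + 4)*(g + 7)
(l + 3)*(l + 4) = l^2 + 7*l + 12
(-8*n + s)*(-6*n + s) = 48*n^2 - 14*n*s + s^2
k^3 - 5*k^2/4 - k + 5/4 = (k - 5/4)*(k - 1)*(k + 1)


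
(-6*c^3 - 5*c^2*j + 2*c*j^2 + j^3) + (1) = -6*c^3 - 5*c^2*j + 2*c*j^2 + j^3 + 1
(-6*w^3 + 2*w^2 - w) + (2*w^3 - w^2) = -4*w^3 + w^2 - w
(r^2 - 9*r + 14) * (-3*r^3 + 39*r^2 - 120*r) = -3*r^5 + 66*r^4 - 513*r^3 + 1626*r^2 - 1680*r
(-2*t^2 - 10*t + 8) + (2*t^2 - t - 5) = 3 - 11*t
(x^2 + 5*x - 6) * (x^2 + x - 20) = x^4 + 6*x^3 - 21*x^2 - 106*x + 120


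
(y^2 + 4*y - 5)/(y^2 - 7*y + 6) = (y + 5)/(y - 6)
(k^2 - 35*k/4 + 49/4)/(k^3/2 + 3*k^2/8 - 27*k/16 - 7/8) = 4*(k - 7)/(2*k^2 + 5*k + 2)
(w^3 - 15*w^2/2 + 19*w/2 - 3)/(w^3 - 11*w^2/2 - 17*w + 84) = (2*w^2 - 3*w + 1)/(2*w^2 + w - 28)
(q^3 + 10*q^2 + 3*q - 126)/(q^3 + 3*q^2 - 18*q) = (q + 7)/q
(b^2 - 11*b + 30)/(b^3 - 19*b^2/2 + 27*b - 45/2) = 2*(b - 6)/(2*b^2 - 9*b + 9)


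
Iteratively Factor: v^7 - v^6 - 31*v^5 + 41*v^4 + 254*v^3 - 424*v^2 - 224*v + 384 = (v + 4)*(v^6 - 5*v^5 - 11*v^4 + 85*v^3 - 86*v^2 - 80*v + 96) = (v + 1)*(v + 4)*(v^5 - 6*v^4 - 5*v^3 + 90*v^2 - 176*v + 96) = (v - 2)*(v + 1)*(v + 4)*(v^4 - 4*v^3 - 13*v^2 + 64*v - 48) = (v - 3)*(v - 2)*(v + 1)*(v + 4)*(v^3 - v^2 - 16*v + 16) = (v - 4)*(v - 3)*(v - 2)*(v + 1)*(v + 4)*(v^2 + 3*v - 4) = (v - 4)*(v - 3)*(v - 2)*(v - 1)*(v + 1)*(v + 4)*(v + 4)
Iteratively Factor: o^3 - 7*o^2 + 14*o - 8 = (o - 4)*(o^2 - 3*o + 2) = (o - 4)*(o - 1)*(o - 2)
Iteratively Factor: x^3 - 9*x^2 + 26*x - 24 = (x - 4)*(x^2 - 5*x + 6) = (x - 4)*(x - 3)*(x - 2)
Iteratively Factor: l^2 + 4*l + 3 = (l + 1)*(l + 3)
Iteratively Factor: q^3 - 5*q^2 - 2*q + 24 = (q - 3)*(q^2 - 2*q - 8) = (q - 3)*(q + 2)*(q - 4)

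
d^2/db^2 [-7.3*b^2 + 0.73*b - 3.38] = -14.6000000000000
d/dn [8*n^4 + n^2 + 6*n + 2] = 32*n^3 + 2*n + 6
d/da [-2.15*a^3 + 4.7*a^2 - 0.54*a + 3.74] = -6.45*a^2 + 9.4*a - 0.54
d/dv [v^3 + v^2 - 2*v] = 3*v^2 + 2*v - 2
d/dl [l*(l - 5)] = 2*l - 5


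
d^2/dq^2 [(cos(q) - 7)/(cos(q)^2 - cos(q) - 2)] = (9*sin(q)^4*cos(q) - 27*sin(q)^4 + 77*sin(q)^2 - 53*cos(q)/4 + 39*cos(3*q)/4 - cos(5*q)/2 - 4)/(sin(q)^2 + cos(q) + 1)^3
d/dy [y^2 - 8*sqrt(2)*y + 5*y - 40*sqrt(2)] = 2*y - 8*sqrt(2) + 5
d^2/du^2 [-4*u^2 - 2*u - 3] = -8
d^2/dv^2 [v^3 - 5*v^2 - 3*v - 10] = 6*v - 10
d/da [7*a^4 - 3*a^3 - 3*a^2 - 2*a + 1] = 28*a^3 - 9*a^2 - 6*a - 2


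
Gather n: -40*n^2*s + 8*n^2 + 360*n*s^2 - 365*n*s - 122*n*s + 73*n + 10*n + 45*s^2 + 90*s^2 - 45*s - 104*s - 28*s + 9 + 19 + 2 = n^2*(8 - 40*s) + n*(360*s^2 - 487*s + 83) + 135*s^2 - 177*s + 30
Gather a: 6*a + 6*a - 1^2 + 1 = 12*a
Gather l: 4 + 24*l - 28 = 24*l - 24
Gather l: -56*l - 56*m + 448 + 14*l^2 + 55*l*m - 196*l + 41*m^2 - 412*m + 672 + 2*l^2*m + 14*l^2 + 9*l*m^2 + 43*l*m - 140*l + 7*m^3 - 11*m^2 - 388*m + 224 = l^2*(2*m + 28) + l*(9*m^2 + 98*m - 392) + 7*m^3 + 30*m^2 - 856*m + 1344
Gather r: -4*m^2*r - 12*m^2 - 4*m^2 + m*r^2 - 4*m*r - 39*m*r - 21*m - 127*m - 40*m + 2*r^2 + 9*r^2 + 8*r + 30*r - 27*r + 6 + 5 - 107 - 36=-16*m^2 - 188*m + r^2*(m + 11) + r*(-4*m^2 - 43*m + 11) - 132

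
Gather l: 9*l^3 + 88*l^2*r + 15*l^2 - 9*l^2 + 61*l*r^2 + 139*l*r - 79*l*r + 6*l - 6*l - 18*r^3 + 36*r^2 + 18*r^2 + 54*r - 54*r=9*l^3 + l^2*(88*r + 6) + l*(61*r^2 + 60*r) - 18*r^3 + 54*r^2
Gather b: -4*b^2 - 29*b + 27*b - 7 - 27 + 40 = -4*b^2 - 2*b + 6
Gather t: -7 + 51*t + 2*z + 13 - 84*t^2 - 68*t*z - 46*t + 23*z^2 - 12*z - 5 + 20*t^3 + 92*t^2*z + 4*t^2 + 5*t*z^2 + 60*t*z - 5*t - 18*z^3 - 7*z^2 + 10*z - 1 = 20*t^3 + t^2*(92*z - 80) + t*(5*z^2 - 8*z) - 18*z^3 + 16*z^2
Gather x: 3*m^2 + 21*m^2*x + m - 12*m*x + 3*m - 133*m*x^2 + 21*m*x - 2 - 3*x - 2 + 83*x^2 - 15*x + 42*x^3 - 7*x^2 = 3*m^2 + 4*m + 42*x^3 + x^2*(76 - 133*m) + x*(21*m^2 + 9*m - 18) - 4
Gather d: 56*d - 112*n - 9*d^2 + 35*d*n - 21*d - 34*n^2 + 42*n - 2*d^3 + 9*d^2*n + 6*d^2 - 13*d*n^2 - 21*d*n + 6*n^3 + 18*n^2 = -2*d^3 + d^2*(9*n - 3) + d*(-13*n^2 + 14*n + 35) + 6*n^3 - 16*n^2 - 70*n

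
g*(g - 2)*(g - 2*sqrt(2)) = g^3 - 2*sqrt(2)*g^2 - 2*g^2 + 4*sqrt(2)*g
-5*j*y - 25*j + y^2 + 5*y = (-5*j + y)*(y + 5)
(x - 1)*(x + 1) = x^2 - 1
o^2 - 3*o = o*(o - 3)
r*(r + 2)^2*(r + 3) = r^4 + 7*r^3 + 16*r^2 + 12*r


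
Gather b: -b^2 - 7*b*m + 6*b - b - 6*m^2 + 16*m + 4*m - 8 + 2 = -b^2 + b*(5 - 7*m) - 6*m^2 + 20*m - 6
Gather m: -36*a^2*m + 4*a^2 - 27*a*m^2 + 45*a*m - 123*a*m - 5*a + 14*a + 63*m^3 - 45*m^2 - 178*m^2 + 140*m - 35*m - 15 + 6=4*a^2 + 9*a + 63*m^3 + m^2*(-27*a - 223) + m*(-36*a^2 - 78*a + 105) - 9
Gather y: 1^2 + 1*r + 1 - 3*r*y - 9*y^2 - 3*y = r - 9*y^2 + y*(-3*r - 3) + 2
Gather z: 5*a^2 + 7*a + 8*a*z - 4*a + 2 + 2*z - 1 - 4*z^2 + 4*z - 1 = 5*a^2 + 3*a - 4*z^2 + z*(8*a + 6)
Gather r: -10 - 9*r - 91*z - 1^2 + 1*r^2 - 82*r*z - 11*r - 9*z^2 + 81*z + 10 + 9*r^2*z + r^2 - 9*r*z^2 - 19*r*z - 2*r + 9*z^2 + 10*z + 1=r^2*(9*z + 2) + r*(-9*z^2 - 101*z - 22)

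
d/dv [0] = 0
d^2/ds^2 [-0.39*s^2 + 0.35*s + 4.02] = -0.780000000000000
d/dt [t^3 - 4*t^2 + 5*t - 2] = 3*t^2 - 8*t + 5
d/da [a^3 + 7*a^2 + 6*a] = 3*a^2 + 14*a + 6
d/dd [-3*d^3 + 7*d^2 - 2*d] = -9*d^2 + 14*d - 2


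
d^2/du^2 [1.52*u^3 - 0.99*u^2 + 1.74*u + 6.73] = 9.12*u - 1.98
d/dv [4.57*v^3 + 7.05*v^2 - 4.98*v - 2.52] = 13.71*v^2 + 14.1*v - 4.98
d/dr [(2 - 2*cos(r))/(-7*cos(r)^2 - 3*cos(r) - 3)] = 2*(-7*sin(r)^2 - 14*cos(r) + 1)*sin(r)/(7*cos(r)^2 + 3*cos(r) + 3)^2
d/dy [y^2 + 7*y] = 2*y + 7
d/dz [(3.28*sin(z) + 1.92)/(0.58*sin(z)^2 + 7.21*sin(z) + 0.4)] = (-2.2272*sin(z) + 0.9512*cos(2*z) - 13.4824)*cos(z)/(0.58*sin(z)^2 + 7.21*sin(z) + 0.4)^2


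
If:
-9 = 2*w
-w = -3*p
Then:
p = -3/2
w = -9/2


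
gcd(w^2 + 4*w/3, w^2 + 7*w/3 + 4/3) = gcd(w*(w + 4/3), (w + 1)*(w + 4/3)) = w + 4/3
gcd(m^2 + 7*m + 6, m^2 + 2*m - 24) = m + 6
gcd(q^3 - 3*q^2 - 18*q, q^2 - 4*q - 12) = q - 6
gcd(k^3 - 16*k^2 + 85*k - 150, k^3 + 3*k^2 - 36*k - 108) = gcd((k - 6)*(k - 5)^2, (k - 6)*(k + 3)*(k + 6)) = k - 6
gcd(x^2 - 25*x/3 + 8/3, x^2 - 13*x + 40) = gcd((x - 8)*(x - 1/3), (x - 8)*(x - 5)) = x - 8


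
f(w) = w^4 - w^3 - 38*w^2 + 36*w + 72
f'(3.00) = -111.00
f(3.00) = -108.00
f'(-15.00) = -12999.00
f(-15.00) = 44982.00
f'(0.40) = 5.38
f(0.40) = 80.28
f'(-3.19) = 118.06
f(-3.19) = -293.52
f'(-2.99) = 129.50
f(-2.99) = -268.71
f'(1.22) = -53.92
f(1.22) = 59.76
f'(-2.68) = 141.14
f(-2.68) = -226.58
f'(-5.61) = -338.29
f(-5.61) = -158.85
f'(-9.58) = -3028.12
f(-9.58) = 5541.74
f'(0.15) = 24.55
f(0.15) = 76.54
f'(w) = 4*w^3 - 3*w^2 - 76*w + 36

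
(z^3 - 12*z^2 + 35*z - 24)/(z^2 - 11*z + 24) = z - 1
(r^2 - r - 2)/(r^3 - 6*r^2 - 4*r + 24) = (r + 1)/(r^2 - 4*r - 12)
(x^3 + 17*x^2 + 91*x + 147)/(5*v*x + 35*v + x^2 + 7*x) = (x^2 + 10*x + 21)/(5*v + x)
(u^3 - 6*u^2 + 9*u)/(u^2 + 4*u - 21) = u*(u - 3)/(u + 7)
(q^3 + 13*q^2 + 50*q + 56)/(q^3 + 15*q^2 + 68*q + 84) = (q + 4)/(q + 6)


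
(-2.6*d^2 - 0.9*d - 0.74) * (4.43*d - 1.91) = -11.518*d^3 + 0.979000000000001*d^2 - 1.5592*d + 1.4134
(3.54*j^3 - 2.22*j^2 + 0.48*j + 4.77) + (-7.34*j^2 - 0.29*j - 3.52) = 3.54*j^3 - 9.56*j^2 + 0.19*j + 1.25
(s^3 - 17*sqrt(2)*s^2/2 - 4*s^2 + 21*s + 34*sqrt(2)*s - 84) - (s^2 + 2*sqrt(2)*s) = s^3 - 17*sqrt(2)*s^2/2 - 5*s^2 + 21*s + 32*sqrt(2)*s - 84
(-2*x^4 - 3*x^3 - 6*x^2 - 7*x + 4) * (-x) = 2*x^5 + 3*x^4 + 6*x^3 + 7*x^2 - 4*x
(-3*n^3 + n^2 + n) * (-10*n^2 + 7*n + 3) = 30*n^5 - 31*n^4 - 12*n^3 + 10*n^2 + 3*n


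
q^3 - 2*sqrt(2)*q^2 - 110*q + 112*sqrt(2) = (q - 8*sqrt(2))*(q - sqrt(2))*(q + 7*sqrt(2))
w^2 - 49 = (w - 7)*(w + 7)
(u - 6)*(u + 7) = u^2 + u - 42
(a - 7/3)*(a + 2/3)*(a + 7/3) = a^3 + 2*a^2/3 - 49*a/9 - 98/27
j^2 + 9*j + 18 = (j + 3)*(j + 6)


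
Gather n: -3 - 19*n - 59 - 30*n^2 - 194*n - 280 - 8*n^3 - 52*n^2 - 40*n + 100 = -8*n^3 - 82*n^2 - 253*n - 242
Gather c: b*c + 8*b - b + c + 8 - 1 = 7*b + c*(b + 1) + 7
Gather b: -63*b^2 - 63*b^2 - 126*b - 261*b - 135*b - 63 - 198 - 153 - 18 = -126*b^2 - 522*b - 432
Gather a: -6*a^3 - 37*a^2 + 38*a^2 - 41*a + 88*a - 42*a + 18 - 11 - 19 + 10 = -6*a^3 + a^2 + 5*a - 2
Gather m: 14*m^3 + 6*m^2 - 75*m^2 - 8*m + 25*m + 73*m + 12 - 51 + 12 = 14*m^3 - 69*m^2 + 90*m - 27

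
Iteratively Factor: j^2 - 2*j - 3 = (j + 1)*(j - 3)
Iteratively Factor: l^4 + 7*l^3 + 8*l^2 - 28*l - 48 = (l + 3)*(l^3 + 4*l^2 - 4*l - 16) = (l - 2)*(l + 3)*(l^2 + 6*l + 8) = (l - 2)*(l + 3)*(l + 4)*(l + 2)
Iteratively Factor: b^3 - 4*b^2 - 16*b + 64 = (b - 4)*(b^2 - 16) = (b - 4)*(b + 4)*(b - 4)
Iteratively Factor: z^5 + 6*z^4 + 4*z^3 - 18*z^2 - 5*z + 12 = (z - 1)*(z^4 + 7*z^3 + 11*z^2 - 7*z - 12) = (z - 1)*(z + 1)*(z^3 + 6*z^2 + 5*z - 12) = (z - 1)*(z + 1)*(z + 4)*(z^2 + 2*z - 3) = (z - 1)^2*(z + 1)*(z + 4)*(z + 3)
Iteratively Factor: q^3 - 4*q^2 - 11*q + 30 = (q + 3)*(q^2 - 7*q + 10) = (q - 2)*(q + 3)*(q - 5)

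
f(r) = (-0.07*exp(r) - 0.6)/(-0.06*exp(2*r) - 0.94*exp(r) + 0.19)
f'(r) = (-0.07*exp(r) - 0.6)*(0.12*exp(2*r) + 0.94*exp(r))/(-0.06*exp(2*r) - 0.94*exp(r) + 0.19)^2 - 0.07*exp(r)/(-0.06*exp(2*r) - 0.94*exp(r) + 0.19)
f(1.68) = 0.15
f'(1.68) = -0.13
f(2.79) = 0.06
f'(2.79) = -0.05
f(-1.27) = 7.87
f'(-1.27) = -27.10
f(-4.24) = -3.41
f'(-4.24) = -0.27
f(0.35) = 0.55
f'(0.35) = -0.61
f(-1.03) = 4.08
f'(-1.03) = -9.18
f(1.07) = 0.26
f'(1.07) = -0.26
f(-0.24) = 1.12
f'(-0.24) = -1.46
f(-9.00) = -3.16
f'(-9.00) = 0.00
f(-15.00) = -3.16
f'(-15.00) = 0.00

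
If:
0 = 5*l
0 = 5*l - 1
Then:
No Solution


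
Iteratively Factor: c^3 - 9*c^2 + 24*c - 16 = (c - 4)*(c^2 - 5*c + 4) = (c - 4)*(c - 1)*(c - 4)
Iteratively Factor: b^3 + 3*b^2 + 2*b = (b)*(b^2 + 3*b + 2) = b*(b + 2)*(b + 1)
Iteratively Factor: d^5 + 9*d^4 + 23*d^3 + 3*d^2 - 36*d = (d)*(d^4 + 9*d^3 + 23*d^2 + 3*d - 36) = d*(d + 4)*(d^3 + 5*d^2 + 3*d - 9) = d*(d + 3)*(d + 4)*(d^2 + 2*d - 3) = d*(d - 1)*(d + 3)*(d + 4)*(d + 3)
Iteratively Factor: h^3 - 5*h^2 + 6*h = (h - 3)*(h^2 - 2*h) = h*(h - 3)*(h - 2)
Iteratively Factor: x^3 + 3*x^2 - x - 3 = (x + 1)*(x^2 + 2*x - 3) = (x + 1)*(x + 3)*(x - 1)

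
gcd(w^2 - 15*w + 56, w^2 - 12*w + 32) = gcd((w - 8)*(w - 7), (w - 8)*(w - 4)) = w - 8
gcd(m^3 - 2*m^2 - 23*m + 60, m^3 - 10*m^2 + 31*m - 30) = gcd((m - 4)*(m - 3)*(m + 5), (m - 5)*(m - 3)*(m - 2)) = m - 3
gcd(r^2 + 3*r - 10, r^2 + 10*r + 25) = r + 5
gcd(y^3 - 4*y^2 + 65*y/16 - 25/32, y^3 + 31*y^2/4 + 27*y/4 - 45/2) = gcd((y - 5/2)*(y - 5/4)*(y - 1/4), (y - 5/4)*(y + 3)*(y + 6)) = y - 5/4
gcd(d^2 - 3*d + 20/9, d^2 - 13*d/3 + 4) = d - 4/3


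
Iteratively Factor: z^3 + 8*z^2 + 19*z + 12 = (z + 1)*(z^2 + 7*z + 12) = (z + 1)*(z + 4)*(z + 3)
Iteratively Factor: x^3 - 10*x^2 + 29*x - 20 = (x - 5)*(x^2 - 5*x + 4) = (x - 5)*(x - 1)*(x - 4)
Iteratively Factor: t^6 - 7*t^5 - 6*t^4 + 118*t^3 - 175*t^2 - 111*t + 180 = (t - 3)*(t^5 - 4*t^4 - 18*t^3 + 64*t^2 + 17*t - 60) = (t - 3)*(t + 4)*(t^4 - 8*t^3 + 14*t^2 + 8*t - 15) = (t - 3)*(t - 1)*(t + 4)*(t^3 - 7*t^2 + 7*t + 15) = (t - 3)^2*(t - 1)*(t + 4)*(t^2 - 4*t - 5) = (t - 5)*(t - 3)^2*(t - 1)*(t + 4)*(t + 1)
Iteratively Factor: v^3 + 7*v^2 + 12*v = (v + 4)*(v^2 + 3*v) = v*(v + 4)*(v + 3)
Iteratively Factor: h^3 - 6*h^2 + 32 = (h - 4)*(h^2 - 2*h - 8) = (h - 4)*(h + 2)*(h - 4)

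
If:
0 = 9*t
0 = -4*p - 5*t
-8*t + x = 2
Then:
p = 0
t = 0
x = 2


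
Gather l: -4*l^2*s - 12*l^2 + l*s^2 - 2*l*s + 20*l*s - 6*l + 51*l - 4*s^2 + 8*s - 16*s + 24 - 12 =l^2*(-4*s - 12) + l*(s^2 + 18*s + 45) - 4*s^2 - 8*s + 12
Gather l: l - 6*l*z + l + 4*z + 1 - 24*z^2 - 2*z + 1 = l*(2 - 6*z) - 24*z^2 + 2*z + 2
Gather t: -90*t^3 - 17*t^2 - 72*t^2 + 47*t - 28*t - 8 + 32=-90*t^3 - 89*t^2 + 19*t + 24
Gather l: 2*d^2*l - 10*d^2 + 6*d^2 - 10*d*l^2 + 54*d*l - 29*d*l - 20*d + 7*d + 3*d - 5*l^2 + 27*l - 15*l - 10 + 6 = -4*d^2 - 10*d + l^2*(-10*d - 5) + l*(2*d^2 + 25*d + 12) - 4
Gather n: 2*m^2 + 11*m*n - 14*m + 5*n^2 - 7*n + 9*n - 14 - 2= 2*m^2 - 14*m + 5*n^2 + n*(11*m + 2) - 16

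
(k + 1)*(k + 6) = k^2 + 7*k + 6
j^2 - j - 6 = (j - 3)*(j + 2)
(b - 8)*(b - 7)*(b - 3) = b^3 - 18*b^2 + 101*b - 168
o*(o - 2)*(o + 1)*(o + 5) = o^4 + 4*o^3 - 7*o^2 - 10*o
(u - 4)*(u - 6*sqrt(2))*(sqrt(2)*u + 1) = sqrt(2)*u^3 - 11*u^2 - 4*sqrt(2)*u^2 - 6*sqrt(2)*u + 44*u + 24*sqrt(2)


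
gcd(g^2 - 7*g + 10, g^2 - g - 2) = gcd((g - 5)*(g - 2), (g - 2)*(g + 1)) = g - 2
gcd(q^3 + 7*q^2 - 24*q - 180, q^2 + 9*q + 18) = q + 6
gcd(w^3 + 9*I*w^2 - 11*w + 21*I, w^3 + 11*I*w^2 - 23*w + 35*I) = w^2 + 6*I*w + 7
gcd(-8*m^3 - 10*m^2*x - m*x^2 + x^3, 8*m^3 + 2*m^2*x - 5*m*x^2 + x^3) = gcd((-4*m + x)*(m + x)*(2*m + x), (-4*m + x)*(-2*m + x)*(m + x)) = -4*m^2 - 3*m*x + x^2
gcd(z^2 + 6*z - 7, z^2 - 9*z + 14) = 1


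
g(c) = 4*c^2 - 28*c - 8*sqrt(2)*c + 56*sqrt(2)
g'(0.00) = -39.31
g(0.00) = 79.20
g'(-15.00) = -159.31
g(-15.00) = 1568.90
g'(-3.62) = -68.27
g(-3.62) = 273.93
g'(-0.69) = -44.83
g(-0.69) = 108.23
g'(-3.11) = -64.19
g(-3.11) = 240.15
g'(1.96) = -23.63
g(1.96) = 17.51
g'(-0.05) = -39.71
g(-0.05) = 81.17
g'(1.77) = -25.15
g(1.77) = 22.14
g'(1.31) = -28.83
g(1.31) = 34.56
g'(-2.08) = -55.95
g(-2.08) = 178.27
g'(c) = 8*c - 28 - 8*sqrt(2)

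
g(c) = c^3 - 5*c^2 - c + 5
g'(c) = 3*c^2 - 10*c - 1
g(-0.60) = 3.58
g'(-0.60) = 6.08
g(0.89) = 0.85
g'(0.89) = -7.52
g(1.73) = -6.52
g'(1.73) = -9.32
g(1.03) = -0.24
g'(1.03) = -8.12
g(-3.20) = -75.77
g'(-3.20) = 61.72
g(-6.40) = -455.54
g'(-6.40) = 185.88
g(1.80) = -7.17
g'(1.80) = -9.28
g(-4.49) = -181.83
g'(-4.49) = 104.38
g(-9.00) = -1120.00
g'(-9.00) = 332.00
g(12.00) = 1001.00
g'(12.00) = 311.00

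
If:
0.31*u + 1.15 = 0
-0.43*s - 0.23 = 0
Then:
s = -0.53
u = -3.71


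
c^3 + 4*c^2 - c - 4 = (c - 1)*(c + 1)*(c + 4)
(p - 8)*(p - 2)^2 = p^3 - 12*p^2 + 36*p - 32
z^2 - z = z*(z - 1)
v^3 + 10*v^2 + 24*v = v*(v + 4)*(v + 6)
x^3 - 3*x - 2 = (x - 2)*(x + 1)^2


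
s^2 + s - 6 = (s - 2)*(s + 3)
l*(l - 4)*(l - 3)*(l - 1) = l^4 - 8*l^3 + 19*l^2 - 12*l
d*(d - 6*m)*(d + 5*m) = d^3 - d^2*m - 30*d*m^2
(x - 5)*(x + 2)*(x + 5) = x^3 + 2*x^2 - 25*x - 50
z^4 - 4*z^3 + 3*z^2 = z^2*(z - 3)*(z - 1)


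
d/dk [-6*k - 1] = -6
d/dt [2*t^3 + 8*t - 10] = 6*t^2 + 8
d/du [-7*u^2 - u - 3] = -14*u - 1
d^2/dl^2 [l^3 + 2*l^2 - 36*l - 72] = 6*l + 4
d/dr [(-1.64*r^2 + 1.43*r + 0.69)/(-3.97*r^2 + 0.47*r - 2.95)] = (4.9063*r^2 + 15.1546*r - 4.5428)/(15.7609*r^4 - 3.7318*r^3 + 23.6439*r^2 - 2.773*r + 8.7025)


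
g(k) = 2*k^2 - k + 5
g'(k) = 4*k - 1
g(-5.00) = 60.00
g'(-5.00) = -21.00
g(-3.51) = 33.15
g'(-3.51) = -15.04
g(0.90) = 5.72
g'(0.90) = 2.60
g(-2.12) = 16.11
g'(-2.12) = -9.48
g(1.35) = 7.30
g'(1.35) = 4.40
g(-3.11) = 27.45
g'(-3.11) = -13.44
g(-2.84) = 23.97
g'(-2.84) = -12.36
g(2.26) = 12.96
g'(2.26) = 8.04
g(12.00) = 281.00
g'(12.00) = 47.00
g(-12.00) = 305.00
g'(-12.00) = -49.00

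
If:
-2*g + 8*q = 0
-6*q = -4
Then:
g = 8/3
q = 2/3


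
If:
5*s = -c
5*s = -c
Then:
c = -5*s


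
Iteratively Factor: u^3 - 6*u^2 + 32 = (u + 2)*(u^2 - 8*u + 16) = (u - 4)*(u + 2)*(u - 4)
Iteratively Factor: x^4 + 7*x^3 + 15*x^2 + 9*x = (x)*(x^3 + 7*x^2 + 15*x + 9) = x*(x + 1)*(x^2 + 6*x + 9) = x*(x + 1)*(x + 3)*(x + 3)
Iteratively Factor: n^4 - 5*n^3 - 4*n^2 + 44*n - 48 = (n - 2)*(n^3 - 3*n^2 - 10*n + 24) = (n - 2)^2*(n^2 - n - 12) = (n - 2)^2*(n + 3)*(n - 4)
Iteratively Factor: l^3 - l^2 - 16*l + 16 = (l - 4)*(l^2 + 3*l - 4) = (l - 4)*(l + 4)*(l - 1)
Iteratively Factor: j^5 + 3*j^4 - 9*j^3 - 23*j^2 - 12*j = (j - 3)*(j^4 + 6*j^3 + 9*j^2 + 4*j) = (j - 3)*(j + 4)*(j^3 + 2*j^2 + j) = j*(j - 3)*(j + 4)*(j^2 + 2*j + 1) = j*(j - 3)*(j + 1)*(j + 4)*(j + 1)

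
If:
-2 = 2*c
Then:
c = -1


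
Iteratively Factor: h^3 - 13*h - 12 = (h + 1)*(h^2 - h - 12) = (h - 4)*(h + 1)*(h + 3)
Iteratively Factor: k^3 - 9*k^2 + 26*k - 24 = (k - 3)*(k^2 - 6*k + 8) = (k - 3)*(k - 2)*(k - 4)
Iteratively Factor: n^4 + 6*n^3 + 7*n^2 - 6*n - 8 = (n + 1)*(n^3 + 5*n^2 + 2*n - 8) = (n + 1)*(n + 4)*(n^2 + n - 2) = (n + 1)*(n + 2)*(n + 4)*(n - 1)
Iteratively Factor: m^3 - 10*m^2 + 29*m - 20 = (m - 5)*(m^2 - 5*m + 4) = (m - 5)*(m - 4)*(m - 1)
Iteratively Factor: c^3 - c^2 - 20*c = (c + 4)*(c^2 - 5*c) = c*(c + 4)*(c - 5)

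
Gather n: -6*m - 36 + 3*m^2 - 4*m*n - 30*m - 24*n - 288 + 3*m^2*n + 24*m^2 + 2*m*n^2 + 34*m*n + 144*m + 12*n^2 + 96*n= 27*m^2 + 108*m + n^2*(2*m + 12) + n*(3*m^2 + 30*m + 72) - 324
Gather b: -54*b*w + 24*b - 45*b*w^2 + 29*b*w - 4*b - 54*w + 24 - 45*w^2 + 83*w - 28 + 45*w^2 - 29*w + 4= b*(-45*w^2 - 25*w + 20)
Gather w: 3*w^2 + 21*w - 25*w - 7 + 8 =3*w^2 - 4*w + 1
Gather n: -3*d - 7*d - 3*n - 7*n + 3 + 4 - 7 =-10*d - 10*n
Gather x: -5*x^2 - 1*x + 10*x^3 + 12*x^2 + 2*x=10*x^3 + 7*x^2 + x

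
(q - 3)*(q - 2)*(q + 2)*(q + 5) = q^4 + 2*q^3 - 19*q^2 - 8*q + 60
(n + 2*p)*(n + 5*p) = n^2 + 7*n*p + 10*p^2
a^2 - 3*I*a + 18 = (a - 6*I)*(a + 3*I)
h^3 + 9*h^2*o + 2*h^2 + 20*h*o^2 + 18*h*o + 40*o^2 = (h + 2)*(h + 4*o)*(h + 5*o)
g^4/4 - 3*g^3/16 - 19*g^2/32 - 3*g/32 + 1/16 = (g/4 + 1/4)*(g - 2)*(g - 1/4)*(g + 1/2)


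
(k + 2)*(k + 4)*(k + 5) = k^3 + 11*k^2 + 38*k + 40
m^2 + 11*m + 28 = (m + 4)*(m + 7)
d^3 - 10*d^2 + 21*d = d*(d - 7)*(d - 3)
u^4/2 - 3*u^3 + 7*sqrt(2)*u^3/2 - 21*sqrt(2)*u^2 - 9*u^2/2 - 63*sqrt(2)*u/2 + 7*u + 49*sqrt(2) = (u/2 + 1)*(u - 7)*(u - 1)*(u + 7*sqrt(2))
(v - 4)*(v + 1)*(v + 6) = v^3 + 3*v^2 - 22*v - 24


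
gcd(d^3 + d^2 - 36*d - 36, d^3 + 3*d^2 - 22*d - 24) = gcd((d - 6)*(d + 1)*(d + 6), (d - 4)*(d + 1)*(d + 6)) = d^2 + 7*d + 6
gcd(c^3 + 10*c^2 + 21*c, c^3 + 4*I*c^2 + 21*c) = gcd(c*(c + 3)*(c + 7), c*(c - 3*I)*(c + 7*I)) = c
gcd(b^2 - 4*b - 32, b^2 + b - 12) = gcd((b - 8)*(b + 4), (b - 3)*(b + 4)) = b + 4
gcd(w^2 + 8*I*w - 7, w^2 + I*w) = w + I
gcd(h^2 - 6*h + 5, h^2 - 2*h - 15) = h - 5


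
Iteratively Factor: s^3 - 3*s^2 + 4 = (s + 1)*(s^2 - 4*s + 4) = (s - 2)*(s + 1)*(s - 2)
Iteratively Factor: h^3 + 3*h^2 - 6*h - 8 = (h - 2)*(h^2 + 5*h + 4) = (h - 2)*(h + 4)*(h + 1)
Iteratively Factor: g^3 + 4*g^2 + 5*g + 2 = (g + 1)*(g^2 + 3*g + 2) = (g + 1)*(g + 2)*(g + 1)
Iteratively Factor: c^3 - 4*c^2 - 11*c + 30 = (c + 3)*(c^2 - 7*c + 10) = (c - 5)*(c + 3)*(c - 2)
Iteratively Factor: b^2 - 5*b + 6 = (b - 3)*(b - 2)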